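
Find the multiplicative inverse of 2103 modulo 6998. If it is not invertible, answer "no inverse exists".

Run Euclid on (6998, 2103):
6998 = 3×2103 + 689
2103 = 3×689 + 36
689 = 19×36 + 5
36 = 7×5 + 1
5 = 5×1 + 0
The gcd is 1. Working backward:
1 = 36 − 7·5
1 = −7·689 + 134·36
1 = 134·2103 − 409·689
1 = −409·6998 + 1361·2103
So 2103·1361 ≡ 1 (mod 6998).

1361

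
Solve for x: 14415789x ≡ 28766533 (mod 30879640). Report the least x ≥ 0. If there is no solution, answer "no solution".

First find gcd(14415789, 30879640):
30879640 = 2×14415789 + 2048062
14415789 = 7×2048062 + 79355
2048062 = 25×79355 + 64187
79355 = 1×64187 + 15168
64187 = 4×15168 + 3515
15168 = 4×3515 + 1108
3515 = 3×1108 + 191
1108 = 5×191 + 153
191 = 1×153 + 38
153 = 4×38 + 1
38 = 38×1 + 0
gcd = 1, so a unique solution mod 30879640 exists.
Back-substitute for the Bézout coefficients:
1 = 153 − 4·38
1 = −4·191 + 5·153
1 = 5·1108 − 29·191
1 = −29·3515 + 92·1108
1 = 92·15168 − 397·3515
1 = −397·64187 + 1680·15168
1 = 1680·79355 − 2077·64187
1 = −2077·2048062 + 53605·79355
1 = 53605·14415789 − 377312·2048062
1 = −377312·30879640 + 808229·14415789
So 14415789·(808229) ≡ 1 (mod 30879640), giving 14415789⁻¹ ≡ 808229.
x ≡ 14415789⁻¹·28766533 ≡ 808229·28766533 ≡ 16771617 (mod 30879640).

16771617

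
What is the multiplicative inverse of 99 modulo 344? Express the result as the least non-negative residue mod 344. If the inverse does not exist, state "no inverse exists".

139

gcd(344, 99) by repeated division:
344 = 3×99 + 47
99 = 2×47 + 5
47 = 9×5 + 2
5 = 2×2 + 1
2 = 2×1 + 0
Since gcd(99, 344) = 1, back-substitute to write 1 as a combination:
1 = 5 − 2·2
1 = −2·47 + 19·5
1 = 19·99 − 40·47
1 = −40·344 + 139·99
So 99·139 ≡ 1 (mod 344).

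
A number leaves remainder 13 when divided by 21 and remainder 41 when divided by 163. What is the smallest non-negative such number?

2323

Write x = 13 + 21·k. Then 21·k ≡ 41 − 13 ≡ 28 (mod 163).
Need 21⁻¹ mod 163. Extended Euclid on (163, 21):
163 = 7*21 + 16
21 = 1*16 + 5
16 = 3*5 + 1
5 = 5*1 + 0
Back-substitute:
1 = 16 − 3·5
1 = −3·21 + 4·16
1 = 4·163 − 31·21
21⁻¹ ≡ 132 (mod 163), so k ≡ 132·28 ≡ 110 (mod 163).
x = 13 + 21·110 = 2323.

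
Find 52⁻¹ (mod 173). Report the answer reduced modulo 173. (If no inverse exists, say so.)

Extended Euclidean algorithm:
173 = 3×52 + 17
52 = 3×17 + 1
17 = 17×1 + 0
The gcd is 1. Working backward:
1 = 52 − 3·17
1 = −3·173 + 10·52
So 52·10 ≡ 1 (mod 173).

10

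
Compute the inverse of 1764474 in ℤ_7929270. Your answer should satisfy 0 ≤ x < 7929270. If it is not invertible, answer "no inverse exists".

Euclidean algorithm on 7929270, 1764474:
7929270 = 4*1764474 + 871374
1764474 = 2*871374 + 21726
871374 = 40*21726 + 2334
21726 = 9*2334 + 720
2334 = 3*720 + 174
720 = 4*174 + 24
174 = 7*24 + 6
24 = 4*6 + 0
gcd(1764474, 7929270) = 6 ≠ 1, so 1764474 has no multiplicative inverse modulo 7929270.

no inverse exists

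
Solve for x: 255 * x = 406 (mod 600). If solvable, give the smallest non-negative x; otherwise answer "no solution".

no solution

gcd(255, 600):
600 = 2*255 + 90
255 = 2*90 + 75
90 = 1*75 + 15
75 = 5*15 + 0
gcd = 15, but 15 ∤ 406, so the congruence has no solution.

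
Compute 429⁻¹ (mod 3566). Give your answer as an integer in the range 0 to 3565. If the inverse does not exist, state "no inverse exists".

133

gcd(3566, 429) by repeated division:
3566 = 8·429 + 134
429 = 3·134 + 27
134 = 4·27 + 26
27 = 1·26 + 1
26 = 26·1 + 0
The gcd is 1. Working backward:
1 = 27 − 26
1 = −134 + 5·27
1 = 5·429 − 16·134
1 = −16·3566 + 133·429
So 429·133 ≡ 1 (mod 3566).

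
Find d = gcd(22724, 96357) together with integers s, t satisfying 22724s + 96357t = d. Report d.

Euclidean algorithm:
96357 = 4*22724 + 5461
22724 = 4*5461 + 880
5461 = 6*880 + 181
880 = 4*181 + 156
181 = 1*156 + 25
156 = 6*25 + 6
25 = 4*6 + 1
6 = 6*1 + 0
gcd(22724, 96357) = 1.
Working backward:
1 = 25 − 4·6
1 = −4·156 + 25·25
1 = 25·181 − 29·156
1 = −29·880 + 141·181
1 = 141·5461 − 875·880
1 = −875·22724 + 3641·5461
1 = 3641·96357 − 15439·22724
So 1 = (3641)·96357 + (-15439)·22724.

1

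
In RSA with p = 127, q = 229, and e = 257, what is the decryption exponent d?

20009

φ(n) = (p−1)(q−1) = 126·228 = 28728.
Need d with 257·d ≡ 1 (mod 28728). Apply the extended Euclidean algorithm:
28728 = 111*257 + 201
257 = 1*201 + 56
201 = 3*56 + 33
56 = 1*33 + 23
33 = 1*23 + 10
23 = 2*10 + 3
10 = 3*3 + 1
3 = 3*1 + 0
Back-substitute:
1 = 10 − 3·3
1 = −3·23 + 7·10
1 = 7·33 − 10·23
1 = −10·56 + 17·33
1 = 17·201 − 61·56
1 = −61·257 + 78·201
1 = 78·28728 − 8719·257
So 257·(-8719) ≡ 1 (mod 28728), hence d ≡ -8719 ≡ 20009 (mod 28728).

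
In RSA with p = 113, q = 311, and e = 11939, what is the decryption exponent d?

1899

φ(n) = (p−1)(q−1) = 112·310 = 34720.
Need d with 11939·d ≡ 1 (mod 34720). Apply the extended Euclidean algorithm:
34720 = 2×11939 + 10842
11939 = 1×10842 + 1097
10842 = 9×1097 + 969
1097 = 1×969 + 128
969 = 7×128 + 73
128 = 1×73 + 55
73 = 1×55 + 18
55 = 3×18 + 1
18 = 18×1 + 0
Back-substitute:
1 = 55 − 3·18
1 = −3·73 + 4·55
1 = 4·128 − 7·73
1 = −7·969 + 53·128
1 = 53·1097 − 60·969
1 = −60·10842 + 593·1097
1 = 593·11939 − 653·10842
1 = −653·34720 + 1899·11939
So 11939·1899 ≡ 1 (mod 34720), hence d = 1899.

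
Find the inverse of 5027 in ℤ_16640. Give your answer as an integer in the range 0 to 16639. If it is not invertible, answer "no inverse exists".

gcd(16640, 5027) by repeated division:
16640 = 3×5027 + 1559
5027 = 3×1559 + 350
1559 = 4×350 + 159
350 = 2×159 + 32
159 = 4×32 + 31
32 = 1×31 + 1
31 = 31×1 + 0
gcd = 1, so the inverse exists. Back-substitute:
1 = 32 − 31
1 = −159 + 5·32
1 = 5·350 − 11·159
1 = −11·1559 + 49·350
1 = 49·5027 − 158·1559
1 = −158·16640 + 523·5027
So 5027·523 ≡ 1 (mod 16640).

523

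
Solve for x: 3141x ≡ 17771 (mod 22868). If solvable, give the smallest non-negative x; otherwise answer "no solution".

21403

First find gcd(3141, 22868):
22868 = 7*3141 + 881
3141 = 3*881 + 498
881 = 1*498 + 383
498 = 1*383 + 115
383 = 3*115 + 38
115 = 3*38 + 1
38 = 38*1 + 0
gcd = 1, so a unique solution mod 22868 exists.
Back-substitute for the Bézout coefficients:
1 = 115 − 3·38
1 = −3·383 + 10·115
1 = 10·498 − 13·383
1 = −13·881 + 23·498
1 = 23·3141 − 82·881
1 = −82·22868 + 597·3141
So 3141·(597) ≡ 1 (mod 22868), giving 3141⁻¹ ≡ 597.
x ≡ 3141⁻¹·17771 ≡ 597·17771 ≡ 21403 (mod 22868).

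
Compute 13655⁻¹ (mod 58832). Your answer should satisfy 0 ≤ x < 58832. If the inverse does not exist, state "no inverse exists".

28983

Extended Euclidean algorithm:
58832 = 4·13655 + 4212
13655 = 3·4212 + 1019
4212 = 4·1019 + 136
1019 = 7·136 + 67
136 = 2·67 + 2
67 = 33·2 + 1
2 = 2·1 + 0
Since gcd(13655, 58832) = 1, back-substitute to write 1 as a combination:
1 = 67 − 33·2
1 = −33·136 + 67·67
1 = 67·1019 − 502·136
1 = −502·4212 + 2075·1019
1 = 2075·13655 − 6727·4212
1 = −6727·58832 + 28983·13655
So 13655·28983 ≡ 1 (mod 58832).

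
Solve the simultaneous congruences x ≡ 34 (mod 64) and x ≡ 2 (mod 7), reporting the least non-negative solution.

Write x = 34 + 64·k. Then 64·k ≡ 2 − 34 ≡ 3 (mod 7).
Need 64⁻¹ mod 7. Extended Euclid on (7, 1):
7 = 7×1 + 0
64⁻¹ ≡ 1 (mod 7), so k ≡ 1·3 ≡ 3 (mod 7).
x = 34 + 64·3 = 226.

226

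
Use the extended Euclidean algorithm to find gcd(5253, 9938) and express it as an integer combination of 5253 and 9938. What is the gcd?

1

Euclidean algorithm:
9938 = 1×5253 + 4685
5253 = 1×4685 + 568
4685 = 8×568 + 141
568 = 4×141 + 4
141 = 35×4 + 1
4 = 4×1 + 0
gcd(5253, 9938) = 1.
Working backward:
1 = 141 − 35·4
1 = −35·568 + 141·141
1 = 141·4685 − 1163·568
1 = −1163·5253 + 1304·4685
1 = 1304·9938 − 2467·5253
So 1 = (1304)·9938 + (-2467)·5253.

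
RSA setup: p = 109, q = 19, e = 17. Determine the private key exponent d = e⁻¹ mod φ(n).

φ(n) = (p−1)(q−1) = 108·18 = 1944.
Need d with 17·d ≡ 1 (mod 1944). Apply the extended Euclidean algorithm:
1944 = 114×17 + 6
17 = 2×6 + 5
6 = 1×5 + 1
5 = 5×1 + 0
Back-substitute:
1 = 6 − 5
1 = −17 + 3·6
1 = 3·1944 − 343·17
So 17·(-343) ≡ 1 (mod 1944), hence d ≡ -343 ≡ 1601 (mod 1944).

1601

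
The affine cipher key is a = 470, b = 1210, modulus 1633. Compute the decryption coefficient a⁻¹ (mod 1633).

1157

Extended Euclidean algorithm:
1633 = 3*470 + 223
470 = 2*223 + 24
223 = 9*24 + 7
24 = 3*7 + 3
7 = 2*3 + 1
3 = 3*1 + 0
gcd = 1, so the inverse exists. Back-substitute:
1 = 7 − 2·3
1 = −2·24 + 7·7
1 = 7·223 − 65·24
1 = −65·470 + 137·223
1 = 137·1633 − 476·470
Hence 470⁻¹ ≡ -476 ≡ 1157 (mod 1633).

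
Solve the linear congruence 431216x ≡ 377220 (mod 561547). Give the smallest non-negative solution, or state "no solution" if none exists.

First find gcd(431216, 561547):
561547 = 1·431216 + 130331
431216 = 3·130331 + 40223
130331 = 3·40223 + 9662
40223 = 4·9662 + 1575
9662 = 6·1575 + 212
1575 = 7·212 + 91
212 = 2·91 + 30
91 = 3·30 + 1
30 = 30·1 + 0
gcd = 1, so a unique solution mod 561547 exists.
Back-substitute for the Bézout coefficients:
1 = 91 − 3·30
1 = −3·212 + 7·91
1 = 7·1575 − 52·212
1 = −52·9662 + 319·1575
1 = 319·40223 − 1328·9662
1 = −1328·130331 + 4303·40223
1 = 4303·431216 − 14237·130331
1 = −14237·561547 + 18540·431216
So 431216·(18540) ≡ 1 (mod 561547), giving 431216⁻¹ ≡ 18540.
x ≡ 431216⁻¹·377220 ≡ 18540·377220 ≡ 152462 (mod 561547).

152462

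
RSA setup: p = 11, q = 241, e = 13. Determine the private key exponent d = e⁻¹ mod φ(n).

φ(n) = (p−1)(q−1) = 10·240 = 2400.
Need d with 13·d ≡ 1 (mod 2400). Apply the extended Euclidean algorithm:
2400 = 184×13 + 8
13 = 1×8 + 5
8 = 1×5 + 3
5 = 1×3 + 2
3 = 1×2 + 1
2 = 2×1 + 0
Back-substitute:
1 = 3 − 2
1 = −5 + 2·3
1 = 2·8 − 3·5
1 = −3·13 + 5·8
1 = 5·2400 − 923·13
So 13·(-923) ≡ 1 (mod 2400), hence d ≡ -923 ≡ 1477 (mod 2400).

1477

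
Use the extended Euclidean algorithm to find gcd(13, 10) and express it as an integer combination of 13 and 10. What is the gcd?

1

Euclidean algorithm:
13 = 1×10 + 3
10 = 3×3 + 1
3 = 3×1 + 0
gcd(13, 10) = 1.
Express as a combination:
1 = 10 − 3·3
1 = −3·13 + 4·10
So 1 = (-3)·13 + (4)·10.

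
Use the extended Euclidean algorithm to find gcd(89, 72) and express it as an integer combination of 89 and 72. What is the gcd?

1

Euclidean algorithm:
89 = 1·72 + 17
72 = 4·17 + 4
17 = 4·4 + 1
4 = 4·1 + 0
gcd(89, 72) = 1.
Express as a combination:
1 = 17 − 4·4
1 = −4·72 + 17·17
1 = 17·89 − 21·72
So 1 = (17)·89 + (-21)·72.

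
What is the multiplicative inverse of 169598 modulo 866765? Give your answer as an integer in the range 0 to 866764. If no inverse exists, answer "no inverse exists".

Apply the Euclidean algorithm to 866765 and 169598:
866765 = 5·169598 + 18775
169598 = 9·18775 + 623
18775 = 30·623 + 85
623 = 7·85 + 28
85 = 3·28 + 1
28 = 28·1 + 0
gcd = 1, so the inverse exists. Back-substitute:
1 = 85 − 3·28
1 = −3·623 + 22·85
1 = 22·18775 − 663·623
1 = −663·169598 + 5989·18775
1 = 5989·866765 − 30608·169598
Thus 169598·(-30608) ≡ 1 (mod 866765); reducing, -30608 mod 866765 = 836157.

836157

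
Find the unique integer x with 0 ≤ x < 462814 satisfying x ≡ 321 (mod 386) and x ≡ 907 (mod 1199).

209533

Write x = 321 + 386·k. Then 386·k ≡ 907 − 321 ≡ 586 (mod 1199).
Need 386⁻¹ mod 1199. Extended Euclid on (1199, 386):
1199 = 3·386 + 41
386 = 9·41 + 17
41 = 2·17 + 7
17 = 2·7 + 3
7 = 2·3 + 1
3 = 3·1 + 0
Back-substitute:
1 = 7 − 2·3
1 = −2·17 + 5·7
1 = 5·41 − 12·17
1 = −12·386 + 113·41
1 = 113·1199 − 351·386
386⁻¹ ≡ 848 (mod 1199), so k ≡ 848·586 ≡ 542 (mod 1199).
x = 321 + 386·542 = 209533.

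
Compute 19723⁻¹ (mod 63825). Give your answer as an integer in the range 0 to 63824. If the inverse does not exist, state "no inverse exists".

Run Euclid on (63825, 19723):
63825 = 3×19723 + 4656
19723 = 4×4656 + 1099
4656 = 4×1099 + 260
1099 = 4×260 + 59
260 = 4×59 + 24
59 = 2×24 + 11
24 = 2×11 + 2
11 = 5×2 + 1
2 = 2×1 + 0
Since gcd(19723, 63825) = 1, back-substitute to write 1 as a combination:
1 = 11 − 5·2
1 = −5·24 + 11·11
1 = 11·59 − 27·24
1 = −27·260 + 119·59
1 = 119·1099 − 503·260
1 = −503·4656 + 2131·1099
1 = 2131·19723 − 9027·4656
1 = −9027·63825 + 29212·19723
So 19723·29212 ≡ 1 (mod 63825).

29212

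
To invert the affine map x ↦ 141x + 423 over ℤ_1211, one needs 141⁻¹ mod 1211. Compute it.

Extended Euclidean algorithm:
1211 = 8*141 + 83
141 = 1*83 + 58
83 = 1*58 + 25
58 = 2*25 + 8
25 = 3*8 + 1
8 = 8*1 + 0
Since gcd(141, 1211) = 1, back-substitute to write 1 as a combination:
1 = 25 − 3·8
1 = −3·58 + 7·25
1 = 7·83 − 10·58
1 = −10·141 + 17·83
1 = 17·1211 − 146·141
Thus 141·(-146) ≡ 1 (mod 1211); reducing, -146 mod 1211 = 1065.

1065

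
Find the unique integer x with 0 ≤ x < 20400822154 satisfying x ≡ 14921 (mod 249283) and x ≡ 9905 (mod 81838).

Write x = 14921 + 249283·k. Then 249283·k ≡ 9905 − 14921 ≡ 76822 (mod 81838).
Need 249283⁻¹ mod 81838. Extended Euclid on (81838, 3769):
81838 = 21·3769 + 2689
3769 = 1·2689 + 1080
2689 = 2·1080 + 529
1080 = 2·529 + 22
529 = 24·22 + 1
22 = 22·1 + 0
Back-substitute:
1 = 529 − 24·22
1 = −24·1080 + 49·529
1 = 49·2689 − 122·1080
1 = −122·3769 + 171·2689
1 = 171·81838 − 3713·3769
249283⁻¹ ≡ 78125 (mod 81838), so k ≡ 78125·76822 ≡ 47182 (mod 81838).
x = 14921 + 249283·47182 = 11761685427.

11761685427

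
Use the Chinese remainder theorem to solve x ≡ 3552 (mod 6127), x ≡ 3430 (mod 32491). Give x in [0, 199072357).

Write x = 3552 + 6127·k. Then 6127·k ≡ 3430 − 3552 ≡ 32369 (mod 32491).
Need 6127⁻¹ mod 32491. Extended Euclid on (32491, 6127):
32491 = 5·6127 + 1856
6127 = 3·1856 + 559
1856 = 3·559 + 179
559 = 3·179 + 22
179 = 8·22 + 3
22 = 7·3 + 1
3 = 3·1 + 0
Back-substitute:
1 = 22 − 7·3
1 = −7·179 + 57·22
1 = 57·559 − 178·179
1 = −178·1856 + 591·559
1 = 591·6127 − 1951·1856
1 = −1951·32491 + 10346·6127
6127⁻¹ ≡ 10346 (mod 32491), so k ≡ 10346·32369 ≡ 4937 (mod 32491).
x = 3552 + 6127·4937 = 30252551.

30252551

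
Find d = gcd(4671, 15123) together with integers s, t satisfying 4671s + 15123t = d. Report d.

3

Repeated division:
15123 = 3·4671 + 1110
4671 = 4·1110 + 231
1110 = 4·231 + 186
231 = 1·186 + 45
186 = 4·45 + 6
45 = 7·6 + 3
6 = 2·3 + 0
gcd(4671, 15123) = 3.
Back-substituting:
3 = 45 − 7·6
3 = −7·186 + 29·45
3 = 29·231 − 36·186
3 = −36·1110 + 173·231
3 = 173·4671 − 728·1110
3 = −728·15123 + 2357·4671
So 3 = (-728)·15123 + (2357)·4671.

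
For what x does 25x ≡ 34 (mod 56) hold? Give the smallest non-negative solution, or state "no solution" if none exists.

26

First find gcd(25, 56):
56 = 2·25 + 6
25 = 4·6 + 1
6 = 6·1 + 0
gcd = 1, so a unique solution mod 56 exists.
Back-substitute for the Bézout coefficients:
1 = 25 − 4·6
1 = −4·56 + 9·25
So 25·(9) ≡ 1 (mod 56), giving 25⁻¹ ≡ 9.
x ≡ 25⁻¹·34 ≡ 9·34 ≡ 26 (mod 56).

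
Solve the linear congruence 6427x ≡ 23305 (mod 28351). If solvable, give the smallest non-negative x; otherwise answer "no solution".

21826

First find gcd(6427, 28351):
28351 = 4·6427 + 2643
6427 = 2·2643 + 1141
2643 = 2·1141 + 361
1141 = 3·361 + 58
361 = 6·58 + 13
58 = 4·13 + 6
13 = 2·6 + 1
6 = 6·1 + 0
gcd = 1, so a unique solution mod 28351 exists.
Back-substitute for the Bézout coefficients:
1 = 13 − 2·6
1 = −2·58 + 9·13
1 = 9·361 − 56·58
1 = −56·1141 + 177·361
1 = 177·2643 − 410·1141
1 = −410·6427 + 997·2643
1 = 997·28351 − 4398·6427
So 6427·(-4398) ≡ 1 (mod 28351), giving 6427⁻¹ ≡ 23953.
x ≡ 6427⁻¹·23305 ≡ 23953·23305 ≡ 21826 (mod 28351).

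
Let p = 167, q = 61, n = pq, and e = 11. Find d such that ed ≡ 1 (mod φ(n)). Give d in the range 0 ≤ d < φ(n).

φ(n) = (p−1)(q−1) = 166·60 = 9960.
Need d with 11·d ≡ 1 (mod 9960). Apply the extended Euclidean algorithm:
9960 = 905*11 + 5
11 = 2*5 + 1
5 = 5*1 + 0
Back-substitute:
1 = 11 − 2·5
1 = −2·9960 + 1811·11
So 11·1811 ≡ 1 (mod 9960), hence d = 1811.

1811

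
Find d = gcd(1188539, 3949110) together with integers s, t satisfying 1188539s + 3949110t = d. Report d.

11

Euclidean algorithm:
3949110 = 3·1188539 + 383493
1188539 = 3·383493 + 38060
383493 = 10·38060 + 2893
38060 = 13·2893 + 451
2893 = 6·451 + 187
451 = 2·187 + 77
187 = 2·77 + 33
77 = 2·33 + 11
33 = 3·11 + 0
gcd(1188539, 3949110) = 11.
Working backward:
11 = 77 − 2·33
11 = −2·187 + 5·77
11 = 5·451 − 12·187
11 = −12·2893 + 77·451
11 = 77·38060 − 1013·2893
11 = −1013·383493 + 10207·38060
11 = 10207·1188539 − 31634·383493
11 = −31634·3949110 + 105109·1188539
So 11 = (-31634)·3949110 + (105109)·1188539.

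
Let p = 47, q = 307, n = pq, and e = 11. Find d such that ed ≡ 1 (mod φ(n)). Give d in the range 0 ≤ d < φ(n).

3839

φ(n) = (p−1)(q−1) = 46·306 = 14076.
Need d with 11·d ≡ 1 (mod 14076). Apply the extended Euclidean algorithm:
14076 = 1279·11 + 7
11 = 1·7 + 4
7 = 1·4 + 3
4 = 1·3 + 1
3 = 3·1 + 0
Back-substitute:
1 = 4 − 3
1 = −7 + 2·4
1 = 2·11 − 3·7
1 = −3·14076 + 3839·11
So 11·3839 ≡ 1 (mod 14076), hence d = 3839.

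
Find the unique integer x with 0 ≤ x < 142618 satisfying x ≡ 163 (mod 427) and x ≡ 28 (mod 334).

Write x = 163 + 427·k. Then 427·k ≡ 28 − 163 ≡ 199 (mod 334).
Need 427⁻¹ mod 334. Extended Euclid on (334, 93):
334 = 3*93 + 55
93 = 1*55 + 38
55 = 1*38 + 17
38 = 2*17 + 4
17 = 4*4 + 1
4 = 4*1 + 0
Back-substitute:
1 = 17 − 4·4
1 = −4·38 + 9·17
1 = 9·55 − 13·38
1 = −13·93 + 22·55
1 = 22·334 − 79·93
427⁻¹ ≡ 255 (mod 334), so k ≡ 255·199 ≡ 311 (mod 334).
x = 163 + 427·311 = 132960.

132960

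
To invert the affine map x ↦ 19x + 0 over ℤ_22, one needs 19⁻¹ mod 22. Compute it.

Apply the Euclidean algorithm to 22 and 19:
22 = 1×19 + 3
19 = 6×3 + 1
3 = 3×1 + 0
The gcd is 1. Working backward:
1 = 19 − 6·3
1 = −6·22 + 7·19
So 19·7 ≡ 1 (mod 22).

7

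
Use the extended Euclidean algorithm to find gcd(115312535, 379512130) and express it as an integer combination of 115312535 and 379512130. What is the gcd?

5

Repeated division:
379512130 = 3×115312535 + 33574525
115312535 = 3×33574525 + 14588960
33574525 = 2×14588960 + 4396605
14588960 = 3×4396605 + 1399145
4396605 = 3×1399145 + 199170
1399145 = 7×199170 + 4955
199170 = 40×4955 + 970
4955 = 5×970 + 105
970 = 9×105 + 25
105 = 4×25 + 5
25 = 5×5 + 0
gcd(115312535, 379512130) = 5.
Back-substituting:
5 = 105 − 4·25
5 = −4·970 + 37·105
5 = 37·4955 − 189·970
5 = −189·199170 + 7597·4955
5 = 7597·1399145 − 53368·199170
5 = −53368·4396605 + 167701·1399145
5 = 167701·14588960 − 556471·4396605
5 = −556471·33574525 + 1280643·14588960
5 = 1280643·115312535 − 4398400·33574525
5 = −4398400·379512130 + 14475843·115312535
So 5 = (-4398400)·379512130 + (14475843)·115312535.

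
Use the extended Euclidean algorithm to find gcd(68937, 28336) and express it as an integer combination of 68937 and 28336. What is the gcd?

11

Repeated division:
68937 = 2*28336 + 12265
28336 = 2*12265 + 3806
12265 = 3*3806 + 847
3806 = 4*847 + 418
847 = 2*418 + 11
418 = 38*11 + 0
gcd(68937, 28336) = 11.
Working backward:
11 = 847 − 2·418
11 = −2·3806 + 9·847
11 = 9·12265 − 29·3806
11 = −29·28336 + 67·12265
11 = 67·68937 − 163·28336
So 11 = (67)·68937 + (-163)·28336.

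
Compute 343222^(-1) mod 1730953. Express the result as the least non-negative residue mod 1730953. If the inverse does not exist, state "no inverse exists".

241748

Run Euclid on (1730953, 343222):
1730953 = 5*343222 + 14843
343222 = 23*14843 + 1833
14843 = 8*1833 + 179
1833 = 10*179 + 43
179 = 4*43 + 7
43 = 6*7 + 1
7 = 7*1 + 0
gcd = 1, so the inverse exists. Back-substitute:
1 = 43 − 6·7
1 = −6·179 + 25·43
1 = 25·1833 − 256·179
1 = −256·14843 + 2073·1833
1 = 2073·343222 − 47935·14843
1 = −47935·1730953 + 241748·343222
So 343222·241748 ≡ 1 (mod 1730953).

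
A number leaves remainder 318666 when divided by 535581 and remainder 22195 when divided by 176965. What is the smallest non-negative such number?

Write x = 318666 + 535581·k. Then 535581·k ≡ 22195 − 318666 ≡ 57459 (mod 176965).
Need 535581⁻¹ mod 176965. Extended Euclid on (176965, 4686):
176965 = 37*4686 + 3583
4686 = 1*3583 + 1103
3583 = 3*1103 + 274
1103 = 4*274 + 7
274 = 39*7 + 1
7 = 7*1 + 0
Back-substitute:
1 = 274 − 39·7
1 = −39·1103 + 157·274
1 = 157·3583 − 510·1103
1 = −510·4686 + 667·3583
1 = 667·176965 − 25189·4686
535581⁻¹ ≡ 151776 (mod 176965), so k ≡ 151776·57459 ≡ 61984 (mod 176965).
x = 318666 + 535581·61984 = 33197771370.

33197771370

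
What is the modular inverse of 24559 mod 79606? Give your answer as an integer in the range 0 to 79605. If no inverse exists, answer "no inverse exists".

54015

gcd(79606, 24559) by repeated division:
79606 = 3·24559 + 5929
24559 = 4·5929 + 843
5929 = 7·843 + 28
843 = 30·28 + 3
28 = 9·3 + 1
3 = 3·1 + 0
gcd = 1, so the inverse exists. Back-substitute:
1 = 28 − 9·3
1 = −9·843 + 271·28
1 = 271·5929 − 1906·843
1 = −1906·24559 + 7895·5929
1 = 7895·79606 − 25591·24559
So 24559·(-25591) ≡ 1 (mod 79606), and -25591 ≡ 54015 (mod 79606).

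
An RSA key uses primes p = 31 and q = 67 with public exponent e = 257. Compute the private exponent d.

φ(n) = (p−1)(q−1) = 30·66 = 1980.
Need d with 257·d ≡ 1 (mod 1980). Apply the extended Euclidean algorithm:
1980 = 7*257 + 181
257 = 1*181 + 76
181 = 2*76 + 29
76 = 2*29 + 18
29 = 1*18 + 11
18 = 1*11 + 7
11 = 1*7 + 4
7 = 1*4 + 3
4 = 1*3 + 1
3 = 3*1 + 0
Back-substitute:
1 = 4 − 3
1 = −7 + 2·4
1 = 2·11 − 3·7
1 = −3·18 + 5·11
1 = 5·29 − 8·18
1 = −8·76 + 21·29
1 = 21·181 − 50·76
1 = −50·257 + 71·181
1 = 71·1980 − 547·257
So 257·(-547) ≡ 1 (mod 1980), hence d ≡ -547 ≡ 1433 (mod 1980).

1433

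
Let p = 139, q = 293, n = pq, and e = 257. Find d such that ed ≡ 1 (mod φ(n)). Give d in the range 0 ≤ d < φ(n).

15209

φ(n) = (p−1)(q−1) = 138·292 = 40296.
Need d with 257·d ≡ 1 (mod 40296). Apply the extended Euclidean algorithm:
40296 = 156×257 + 204
257 = 1×204 + 53
204 = 3×53 + 45
53 = 1×45 + 8
45 = 5×8 + 5
8 = 1×5 + 3
5 = 1×3 + 2
3 = 1×2 + 1
2 = 2×1 + 0
Back-substitute:
1 = 3 − 2
1 = −5 + 2·3
1 = 2·8 − 3·5
1 = −3·45 + 17·8
1 = 17·53 − 20·45
1 = −20·204 + 77·53
1 = 77·257 − 97·204
1 = −97·40296 + 15209·257
So 257·15209 ≡ 1 (mod 40296), hence d = 15209.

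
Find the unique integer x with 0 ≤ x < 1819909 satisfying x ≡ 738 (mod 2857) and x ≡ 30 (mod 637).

Write x = 738 + 2857·k. Then 2857·k ≡ 30 − 738 ≡ 566 (mod 637).
Need 2857⁻¹ mod 637. Extended Euclid on (637, 309):
637 = 2·309 + 19
309 = 16·19 + 5
19 = 3·5 + 4
5 = 1·4 + 1
4 = 4·1 + 0
Back-substitute:
1 = 5 − 4
1 = −19 + 4·5
1 = 4·309 − 65·19
1 = −65·637 + 134·309
2857⁻¹ ≡ 134 (mod 637), so k ≡ 134·566 ≡ 41 (mod 637).
x = 738 + 2857·41 = 117875.

117875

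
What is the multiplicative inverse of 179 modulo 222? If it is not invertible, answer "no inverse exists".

gcd(222, 179) by repeated division:
222 = 1·179 + 43
179 = 4·43 + 7
43 = 6·7 + 1
7 = 7·1 + 0
gcd = 1, so the inverse exists. Back-substitute:
1 = 43 − 6·7
1 = −6·179 + 25·43
1 = 25·222 − 31·179
Thus 179·(-31) ≡ 1 (mod 222); reducing, -31 mod 222 = 191.

191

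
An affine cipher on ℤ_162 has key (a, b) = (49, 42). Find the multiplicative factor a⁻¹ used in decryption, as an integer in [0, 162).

43

Extended Euclidean algorithm:
162 = 3*49 + 15
49 = 3*15 + 4
15 = 3*4 + 3
4 = 1*3 + 1
3 = 3*1 + 0
The gcd is 1. Working backward:
1 = 4 − 3
1 = −15 + 4·4
1 = 4·49 − 13·15
1 = −13·162 + 43·49
So 49·43 ≡ 1 (mod 162).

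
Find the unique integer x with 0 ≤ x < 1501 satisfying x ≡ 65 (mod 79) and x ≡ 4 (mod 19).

460

Write x = 65 + 79·k. Then 79·k ≡ 4 − 65 ≡ 15 (mod 19).
Need 79⁻¹ mod 19. Extended Euclid on (19, 3):
19 = 6*3 + 1
3 = 3*1 + 0
Back-substitute:
1 = 19 − 6·3
79⁻¹ ≡ 13 (mod 19), so k ≡ 13·15 ≡ 5 (mod 19).
x = 65 + 79·5 = 460.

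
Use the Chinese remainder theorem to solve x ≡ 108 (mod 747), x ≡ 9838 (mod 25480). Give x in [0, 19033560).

Write x = 108 + 747·k. Then 747·k ≡ 9838 − 108 ≡ 9730 (mod 25480).
Need 747⁻¹ mod 25480. Extended Euclid on (25480, 747):
25480 = 34·747 + 82
747 = 9·82 + 9
82 = 9·9 + 1
9 = 9·1 + 0
Back-substitute:
1 = 82 − 9·9
1 = −9·747 + 82·82
1 = 82·25480 − 2797·747
747⁻¹ ≡ 22683 (mod 25480), so k ≡ 22683·9730 ≡ 23310 (mod 25480).
x = 108 + 747·23310 = 17412678.

17412678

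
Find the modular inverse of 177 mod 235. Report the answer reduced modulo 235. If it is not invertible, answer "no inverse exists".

158

Run Euclid on (235, 177):
235 = 1×177 + 58
177 = 3×58 + 3
58 = 19×3 + 1
3 = 3×1 + 0
The gcd is 1. Working backward:
1 = 58 − 19·3
1 = −19·177 + 58·58
1 = 58·235 − 77·177
Thus 177·(-77) ≡ 1 (mod 235); reducing, -77 mod 235 = 158.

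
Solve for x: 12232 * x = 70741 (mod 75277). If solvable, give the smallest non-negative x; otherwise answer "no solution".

First find gcd(12232, 75277):
75277 = 6×12232 + 1885
12232 = 6×1885 + 922
1885 = 2×922 + 41
922 = 22×41 + 20
41 = 2×20 + 1
20 = 20×1 + 0
gcd = 1, so a unique solution mod 75277 exists.
Back-substitute for the Bézout coefficients:
1 = 41 − 2·20
1 = −2·922 + 45·41
1 = 45·1885 − 92·922
1 = −92·12232 + 597·1885
1 = 597·75277 − 3674·12232
So 12232·(-3674) ≡ 1 (mod 75277), giving 12232⁻¹ ≡ 71603.
x ≡ 12232⁻¹·70741 ≡ 71603·70741 ≡ 29047 (mod 75277).

29047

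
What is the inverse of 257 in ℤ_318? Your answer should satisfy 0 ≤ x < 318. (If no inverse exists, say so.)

Extended Euclidean algorithm:
318 = 1·257 + 61
257 = 4·61 + 13
61 = 4·13 + 9
13 = 1·9 + 4
9 = 2·4 + 1
4 = 4·1 + 0
Since gcd(257, 318) = 1, back-substitute to write 1 as a combination:
1 = 9 − 2·4
1 = −2·13 + 3·9
1 = 3·61 − 14·13
1 = −14·257 + 59·61
1 = 59·318 − 73·257
So 257·(-73) ≡ 1 (mod 318), and -73 ≡ 245 (mod 318).

245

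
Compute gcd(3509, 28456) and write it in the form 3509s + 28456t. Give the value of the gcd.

Apply Euclid's algorithm to 28456 and 3509:
28456 = 8*3509 + 384
3509 = 9*384 + 53
384 = 7*53 + 13
53 = 4*13 + 1
13 = 13*1 + 0
gcd(3509, 28456) = 1.
Express as a combination:
1 = 53 − 4·13
1 = −4·384 + 29·53
1 = 29·3509 − 265·384
1 = −265·28456 + 2149·3509
So 1 = (-265)·28456 + (2149)·3509.

1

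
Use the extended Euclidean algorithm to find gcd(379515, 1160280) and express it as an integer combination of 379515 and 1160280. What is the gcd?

15

Repeated division:
1160280 = 3*379515 + 21735
379515 = 17*21735 + 10020
21735 = 2*10020 + 1695
10020 = 5*1695 + 1545
1695 = 1*1545 + 150
1545 = 10*150 + 45
150 = 3*45 + 15
45 = 3*15 + 0
gcd(379515, 1160280) = 15.
Back-substituting:
15 = 150 − 3·45
15 = −3·1545 + 31·150
15 = 31·1695 − 34·1545
15 = −34·10020 + 201·1695
15 = 201·21735 − 436·10020
15 = −436·379515 + 7613·21735
15 = 7613·1160280 − 23275·379515
So 15 = (7613)·1160280 + (-23275)·379515.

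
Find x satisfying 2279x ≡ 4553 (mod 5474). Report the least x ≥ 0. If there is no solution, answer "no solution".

3737

First find gcd(2279, 5474):
5474 = 2*2279 + 916
2279 = 2*916 + 447
916 = 2*447 + 22
447 = 20*22 + 7
22 = 3*7 + 1
7 = 7*1 + 0
gcd = 1, so a unique solution mod 5474 exists.
Back-substitute for the Bézout coefficients:
1 = 22 − 3·7
1 = −3·447 + 61·22
1 = 61·916 − 125·447
1 = −125·2279 + 311·916
1 = 311·5474 − 747·2279
So 2279·(-747) ≡ 1 (mod 5474), giving 2279⁻¹ ≡ 4727.
x ≡ 2279⁻¹·4553 ≡ 4727·4553 ≡ 3737 (mod 5474).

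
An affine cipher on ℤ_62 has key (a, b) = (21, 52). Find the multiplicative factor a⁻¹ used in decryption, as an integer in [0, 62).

Apply the Euclidean algorithm to 62 and 21:
62 = 2·21 + 20
21 = 1·20 + 1
20 = 20·1 + 0
Since gcd(21, 62) = 1, back-substitute to write 1 as a combination:
1 = 21 − 20
1 = −62 + 3·21
So 21·3 ≡ 1 (mod 62).

3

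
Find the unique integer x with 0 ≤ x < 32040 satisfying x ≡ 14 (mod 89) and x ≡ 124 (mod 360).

Write x = 14 + 89·k. Then 89·k ≡ 124 − 14 ≡ 110 (mod 360).
Need 89⁻¹ mod 360. Extended Euclid on (360, 89):
360 = 4×89 + 4
89 = 22×4 + 1
4 = 4×1 + 0
Back-substitute:
1 = 89 − 22·4
1 = −22·360 + 89·89
89⁻¹ ≡ 89 (mod 360), so k ≡ 89·110 ≡ 70 (mod 360).
x = 14 + 89·70 = 6244.

6244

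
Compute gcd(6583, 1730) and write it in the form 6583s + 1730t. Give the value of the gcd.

1

Apply Euclid's algorithm to 6583 and 1730:
6583 = 3*1730 + 1393
1730 = 1*1393 + 337
1393 = 4*337 + 45
337 = 7*45 + 22
45 = 2*22 + 1
22 = 22*1 + 0
gcd(6583, 1730) = 1.
Express as a combination:
1 = 45 − 2·22
1 = −2·337 + 15·45
1 = 15·1393 − 62·337
1 = −62·1730 + 77·1393
1 = 77·6583 − 293·1730
So 1 = (77)·6583 + (-293)·1730.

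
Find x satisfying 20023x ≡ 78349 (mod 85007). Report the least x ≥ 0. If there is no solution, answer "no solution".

First find gcd(20023, 85007):
85007 = 4*20023 + 4915
20023 = 4*4915 + 363
4915 = 13*363 + 196
363 = 1*196 + 167
196 = 1*167 + 29
167 = 5*29 + 22
29 = 1*22 + 7
22 = 3*7 + 1
7 = 7*1 + 0
gcd = 1, so a unique solution mod 85007 exists.
Back-substitute for the Bézout coefficients:
1 = 22 − 3·7
1 = −3·29 + 4·22
1 = 4·167 − 23·29
1 = −23·196 + 27·167
1 = 27·363 − 50·196
1 = −50·4915 + 677·363
1 = 677·20023 − 2758·4915
1 = −2758·85007 + 11709·20023
So 20023·(11709) ≡ 1 (mod 85007), giving 20023⁻¹ ≡ 11709.
x ≡ 20023⁻¹·78349 ≡ 11709·78349 ≡ 77904 (mod 85007).

77904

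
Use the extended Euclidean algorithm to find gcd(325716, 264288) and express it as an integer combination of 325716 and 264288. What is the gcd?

Euclidean algorithm:
325716 = 1*264288 + 61428
264288 = 4*61428 + 18576
61428 = 3*18576 + 5700
18576 = 3*5700 + 1476
5700 = 3*1476 + 1272
1476 = 1*1272 + 204
1272 = 6*204 + 48
204 = 4*48 + 12
48 = 4*12 + 0
gcd(325716, 264288) = 12.
Express as a combination:
12 = 204 − 4·48
12 = −4·1272 + 25·204
12 = 25·1476 − 29·1272
12 = −29·5700 + 112·1476
12 = 112·18576 − 365·5700
12 = −365·61428 + 1207·18576
12 = 1207·264288 − 5193·61428
12 = −5193·325716 + 6400·264288
So 12 = (-5193)·325716 + (6400)·264288.

12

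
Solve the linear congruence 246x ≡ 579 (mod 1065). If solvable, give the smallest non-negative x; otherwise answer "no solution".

24

First find gcd(246, 1065):
1065 = 4*246 + 81
246 = 3*81 + 3
81 = 27*3 + 0
gcd = 3 and 3 | 579, so solutions exist. Divide through by 3: 82x ≡ 193 (mod 355).
Now find 82⁻¹ mod 355:
355 = 4·82 + 27
82 = 3·27 + 1
27 = 27·1 + 0
Back-substitute:
1 = 82 − 3·27
1 = −3·355 + 13·82
So 82⁻¹ ≡ 13 (mod 355).
Then x ≡ 13·193 ≡ 24 (mod 355); the smallest non-negative solution is x = 24.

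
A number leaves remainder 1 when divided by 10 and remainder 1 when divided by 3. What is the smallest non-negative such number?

1

Write x = 1 + 10·k. Then 10·k ≡ 1 − 1 ≡ 0 (mod 3).
Need 10⁻¹ mod 3. Extended Euclid on (3, 1):
3 = 3·1 + 0
10⁻¹ ≡ 1 (mod 3), so k ≡ 1·0 ≡ 0 (mod 3).
x = 1 + 10·0 = 1.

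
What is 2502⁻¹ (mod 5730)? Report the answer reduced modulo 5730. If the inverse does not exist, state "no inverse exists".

Euclidean algorithm on 5730, 2502:
5730 = 2·2502 + 726
2502 = 3·726 + 324
726 = 2·324 + 78
324 = 4·78 + 12
78 = 6·12 + 6
12 = 2·6 + 0
gcd(2502, 5730) = 6 ≠ 1, so 2502 has no multiplicative inverse modulo 5730.

no inverse exists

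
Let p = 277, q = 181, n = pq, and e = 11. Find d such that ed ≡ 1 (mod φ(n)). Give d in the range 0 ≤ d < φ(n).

36131

φ(n) = (p−1)(q−1) = 276·180 = 49680.
Need d with 11·d ≡ 1 (mod 49680). Apply the extended Euclidean algorithm:
49680 = 4516·11 + 4
11 = 2·4 + 3
4 = 1·3 + 1
3 = 3·1 + 0
Back-substitute:
1 = 4 − 3
1 = −11 + 3·4
1 = 3·49680 − 13549·11
So 11·(-13549) ≡ 1 (mod 49680), hence d ≡ -13549 ≡ 36131 (mod 49680).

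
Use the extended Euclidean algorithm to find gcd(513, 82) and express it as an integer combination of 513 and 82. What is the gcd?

Euclidean algorithm:
513 = 6·82 + 21
82 = 3·21 + 19
21 = 1·19 + 2
19 = 9·2 + 1
2 = 2·1 + 0
gcd(513, 82) = 1.
Express as a combination:
1 = 19 − 9·2
1 = −9·21 + 10·19
1 = 10·82 − 39·21
1 = −39·513 + 244·82
So 1 = (-39)·513 + (244)·82.

1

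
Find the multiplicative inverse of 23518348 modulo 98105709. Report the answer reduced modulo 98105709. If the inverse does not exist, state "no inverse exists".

gcd(98105709, 23518348) by repeated division:
98105709 = 4×23518348 + 4032317
23518348 = 5×4032317 + 3356763
4032317 = 1×3356763 + 675554
3356763 = 4×675554 + 654547
675554 = 1×654547 + 21007
654547 = 31×21007 + 3330
21007 = 6×3330 + 1027
3330 = 3×1027 + 249
1027 = 4×249 + 31
249 = 8×31 + 1
31 = 31×1 + 0
Since gcd(23518348, 98105709) = 1, back-substitute to write 1 as a combination:
1 = 249 − 8·31
1 = −8·1027 + 33·249
1 = 33·3330 − 107·1027
1 = −107·21007 + 675·3330
1 = 675·654547 − 21032·21007
1 = −21032·675554 + 21707·654547
1 = 21707·3356763 − 107860·675554
1 = −107860·4032317 + 129567·3356763
1 = 129567·23518348 − 755695·4032317
1 = −755695·98105709 + 3152347·23518348
So 23518348·3152347 ≡ 1 (mod 98105709).

3152347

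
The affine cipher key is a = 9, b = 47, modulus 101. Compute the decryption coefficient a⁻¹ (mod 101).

45

Extended Euclidean algorithm:
101 = 11·9 + 2
9 = 4·2 + 1
2 = 2·1 + 0
Since gcd(9, 101) = 1, back-substitute to write 1 as a combination:
1 = 9 − 4·2
1 = −4·101 + 45·9
So 9·45 ≡ 1 (mod 101).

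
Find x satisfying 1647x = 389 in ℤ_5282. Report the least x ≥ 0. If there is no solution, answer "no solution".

1623

First find gcd(1647, 5282):
5282 = 3·1647 + 341
1647 = 4·341 + 283
341 = 1·283 + 58
283 = 4·58 + 51
58 = 1·51 + 7
51 = 7·7 + 2
7 = 3·2 + 1
2 = 2·1 + 0
gcd = 1, so a unique solution mod 5282 exists.
Back-substitute for the Bézout coefficients:
1 = 7 − 3·2
1 = −3·51 + 22·7
1 = 22·58 − 25·51
1 = −25·283 + 122·58
1 = 122·341 − 147·283
1 = −147·1647 + 710·341
1 = 710·5282 − 2277·1647
So 1647·(-2277) ≡ 1 (mod 5282), giving 1647⁻¹ ≡ 3005.
x ≡ 1647⁻¹·389 ≡ 3005·389 ≡ 1623 (mod 5282).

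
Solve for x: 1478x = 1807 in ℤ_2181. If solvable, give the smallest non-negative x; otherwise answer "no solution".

First find gcd(1478, 2181):
2181 = 1×1478 + 703
1478 = 2×703 + 72
703 = 9×72 + 55
72 = 1×55 + 17
55 = 3×17 + 4
17 = 4×4 + 1
4 = 4×1 + 0
gcd = 1, so a unique solution mod 2181 exists.
Back-substitute for the Bézout coefficients:
1 = 17 − 4·4
1 = −4·55 + 13·17
1 = 13·72 − 17·55
1 = −17·703 + 166·72
1 = 166·1478 − 349·703
1 = −349·2181 + 515·1478
So 1478·(515) ≡ 1 (mod 2181), giving 1478⁻¹ ≡ 515.
x ≡ 1478⁻¹·1807 ≡ 515·1807 ≡ 1499 (mod 2181).

1499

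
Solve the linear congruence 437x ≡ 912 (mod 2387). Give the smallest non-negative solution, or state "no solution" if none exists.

521

First find gcd(437, 2387):
2387 = 5*437 + 202
437 = 2*202 + 33
202 = 6*33 + 4
33 = 8*4 + 1
4 = 4*1 + 0
gcd = 1, so a unique solution mod 2387 exists.
Back-substitute for the Bézout coefficients:
1 = 33 − 8·4
1 = −8·202 + 49·33
1 = 49·437 − 106·202
1 = −106·2387 + 579·437
So 437·(579) ≡ 1 (mod 2387), giving 437⁻¹ ≡ 579.
x ≡ 437⁻¹·912 ≡ 579·912 ≡ 521 (mod 2387).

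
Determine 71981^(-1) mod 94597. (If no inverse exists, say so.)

30304

gcd(94597, 71981) by repeated division:
94597 = 1·71981 + 22616
71981 = 3·22616 + 4133
22616 = 5·4133 + 1951
4133 = 2·1951 + 231
1951 = 8·231 + 103
231 = 2·103 + 25
103 = 4·25 + 3
25 = 8·3 + 1
3 = 3·1 + 0
Since gcd(71981, 94597) = 1, back-substitute to write 1 as a combination:
1 = 25 − 8·3
1 = −8·103 + 33·25
1 = 33·231 − 74·103
1 = −74·1951 + 625·231
1 = 625·4133 − 1324·1951
1 = −1324·22616 + 7245·4133
1 = 7245·71981 − 23059·22616
1 = −23059·94597 + 30304·71981
So 71981·30304 ≡ 1 (mod 94597).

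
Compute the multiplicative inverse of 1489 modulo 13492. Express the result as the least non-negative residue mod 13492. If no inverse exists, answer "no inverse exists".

11861

Run Euclid on (13492, 1489):
13492 = 9×1489 + 91
1489 = 16×91 + 33
91 = 2×33 + 25
33 = 1×25 + 8
25 = 3×8 + 1
8 = 8×1 + 0
gcd = 1, so the inverse exists. Back-substitute:
1 = 25 − 3·8
1 = −3·33 + 4·25
1 = 4·91 − 11·33
1 = −11·1489 + 180·91
1 = 180·13492 − 1631·1489
So 1489·(-1631) ≡ 1 (mod 13492), and -1631 ≡ 11861 (mod 13492).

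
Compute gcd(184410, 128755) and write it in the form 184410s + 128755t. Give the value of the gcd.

Repeated division:
184410 = 1*128755 + 55655
128755 = 2*55655 + 17445
55655 = 3*17445 + 3320
17445 = 5*3320 + 845
3320 = 3*845 + 785
845 = 1*785 + 60
785 = 13*60 + 5
60 = 12*5 + 0
gcd(184410, 128755) = 5.
Working backward:
5 = 785 − 13·60
5 = −13·845 + 14·785
5 = 14·3320 − 55·845
5 = −55·17445 + 289·3320
5 = 289·55655 − 922·17445
5 = −922·128755 + 2133·55655
5 = 2133·184410 − 3055·128755
So 5 = (2133)·184410 + (-3055)·128755.

5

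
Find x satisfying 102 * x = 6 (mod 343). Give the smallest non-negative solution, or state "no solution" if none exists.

222

First find gcd(102, 343):
343 = 3*102 + 37
102 = 2*37 + 28
37 = 1*28 + 9
28 = 3*9 + 1
9 = 9*1 + 0
gcd = 1, so a unique solution mod 343 exists.
Back-substitute for the Bézout coefficients:
1 = 28 − 3·9
1 = −3·37 + 4·28
1 = 4·102 − 11·37
1 = −11·343 + 37·102
So 102·(37) ≡ 1 (mod 343), giving 102⁻¹ ≡ 37.
x ≡ 102⁻¹·6 ≡ 37·6 ≡ 222 (mod 343).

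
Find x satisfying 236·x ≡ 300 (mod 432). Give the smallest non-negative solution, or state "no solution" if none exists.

First find gcd(236, 432):
432 = 1×236 + 196
236 = 1×196 + 40
196 = 4×40 + 36
40 = 1×36 + 4
36 = 9×4 + 0
gcd = 4 and 4 | 300, so solutions exist. Divide through by 4: 59x ≡ 75 (mod 108).
Now find 59⁻¹ mod 108:
108 = 1*59 + 49
59 = 1*49 + 10
49 = 4*10 + 9
10 = 1*9 + 1
9 = 9*1 + 0
Back-substitute:
1 = 10 − 9
1 = −49 + 5·10
1 = 5·59 − 6·49
1 = −6·108 + 11·59
So 59⁻¹ ≡ 11 (mod 108).
Then x ≡ 11·75 ≡ 69 (mod 108); the smallest non-negative solution is x = 69.

69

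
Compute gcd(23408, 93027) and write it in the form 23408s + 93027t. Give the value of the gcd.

Euclidean algorithm:
93027 = 3×23408 + 22803
23408 = 1×22803 + 605
22803 = 37×605 + 418
605 = 1×418 + 187
418 = 2×187 + 44
187 = 4×44 + 11
44 = 4×11 + 0
gcd(23408, 93027) = 11.
Working backward:
11 = 187 − 4·44
11 = −4·418 + 9·187
11 = 9·605 − 13·418
11 = −13·22803 + 490·605
11 = 490·23408 − 503·22803
11 = −503·93027 + 1999·23408
So 11 = (-503)·93027 + (1999)·23408.

11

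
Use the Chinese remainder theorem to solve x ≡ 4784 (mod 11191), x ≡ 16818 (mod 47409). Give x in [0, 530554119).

Write x = 4784 + 11191·k. Then 11191·k ≡ 16818 − 4784 ≡ 12034 (mod 47409).
Need 11191⁻¹ mod 47409. Extended Euclid on (47409, 11191):
47409 = 4·11191 + 2645
11191 = 4·2645 + 611
2645 = 4·611 + 201
611 = 3·201 + 8
201 = 25·8 + 1
8 = 8·1 + 0
Back-substitute:
1 = 201 − 25·8
1 = −25·611 + 76·201
1 = 76·2645 − 329·611
1 = −329·11191 + 1392·2645
1 = 1392·47409 − 5897·11191
11191⁻¹ ≡ 41512 (mod 47409), so k ≡ 41512·12034 ≡ 6775 (mod 47409).
x = 4784 + 11191·6775 = 75823809.

75823809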